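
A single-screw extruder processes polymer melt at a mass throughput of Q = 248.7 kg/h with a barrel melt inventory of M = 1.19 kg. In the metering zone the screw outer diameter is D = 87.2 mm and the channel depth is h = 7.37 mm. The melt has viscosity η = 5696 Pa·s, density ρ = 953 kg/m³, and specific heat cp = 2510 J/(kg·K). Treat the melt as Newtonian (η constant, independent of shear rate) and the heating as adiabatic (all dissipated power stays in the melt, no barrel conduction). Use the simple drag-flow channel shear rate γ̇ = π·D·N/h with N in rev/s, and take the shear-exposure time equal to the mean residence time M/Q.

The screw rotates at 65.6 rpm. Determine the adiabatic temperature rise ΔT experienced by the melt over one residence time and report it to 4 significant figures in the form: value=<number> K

value=67.75 K

Throughput in SI: Q_s = 248.7 kg/h ÷ 3600 s/h = 0.0690833 kg/s
t_res = M / Q_s = 1.19 / 0.0690833 = 17.2256 s
Convert to SI: D = 0.0872 m, h = 0.00737 m, N = 65.6/60 = 1.09333 rev/s
Shear rate: γ̇ = πDN/h = π·0.0872·1.09333/0.00737 = 40.6398 s⁻¹
Adiabatic rise: ΔT = η γ̇² t_res / (ρ cp) = 5696·(40.6398)²·17.2256 / (953·2510) = 67.7454 K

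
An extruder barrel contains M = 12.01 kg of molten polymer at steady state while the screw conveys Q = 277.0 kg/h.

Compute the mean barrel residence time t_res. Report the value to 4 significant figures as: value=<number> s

Convert throughput: Q = 277.0 kg/h = 277.0/3600 = 0.0769444 kg/s
t_res = M / Q_s = 12.01 / 0.0769444 = 156.087 s

value=156.1 s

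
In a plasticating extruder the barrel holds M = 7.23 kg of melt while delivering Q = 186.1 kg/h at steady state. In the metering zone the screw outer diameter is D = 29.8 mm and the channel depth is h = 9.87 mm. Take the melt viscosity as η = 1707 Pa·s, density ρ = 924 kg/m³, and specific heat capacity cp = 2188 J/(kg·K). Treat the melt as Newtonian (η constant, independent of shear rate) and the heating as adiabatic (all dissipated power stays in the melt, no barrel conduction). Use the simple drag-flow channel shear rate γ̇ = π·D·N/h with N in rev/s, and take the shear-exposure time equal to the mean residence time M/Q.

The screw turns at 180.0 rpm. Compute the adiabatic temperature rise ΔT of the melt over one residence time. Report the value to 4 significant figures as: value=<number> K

Q_s = Q / 3600 = 186.1 / 3600 = 0.0516944 kg/s
Mean residence time: t_res = M/Q_s = 7.23 kg / 0.0516944 kg/s = 139.86 s
D = 29.8 mm = 0.0298 m;  h = 9.87 mm = 0.00987 m;  N = 180.0 rpm / 60 = 3 rev/s
γ̇ = π D N / h = (π)(0.0298)(3) / 0.00987 = 28.4558 s⁻¹
ΔT = η·γ̇²·t_res/(ρ·cp) = [1707 × 28.4558² × 139.86] / [924 × 2188] = 95.6201 K

value=95.62 K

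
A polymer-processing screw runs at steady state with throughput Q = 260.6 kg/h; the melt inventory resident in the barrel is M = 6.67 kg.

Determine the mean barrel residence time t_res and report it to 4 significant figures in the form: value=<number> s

Throughput in SI: Q_s = 260.6 kg/h ÷ 3600 s/h = 0.0723889 kg/s
t_res = M / Q_s = 6.67 / 0.0723889 = 92.1412 s

value=92.14 s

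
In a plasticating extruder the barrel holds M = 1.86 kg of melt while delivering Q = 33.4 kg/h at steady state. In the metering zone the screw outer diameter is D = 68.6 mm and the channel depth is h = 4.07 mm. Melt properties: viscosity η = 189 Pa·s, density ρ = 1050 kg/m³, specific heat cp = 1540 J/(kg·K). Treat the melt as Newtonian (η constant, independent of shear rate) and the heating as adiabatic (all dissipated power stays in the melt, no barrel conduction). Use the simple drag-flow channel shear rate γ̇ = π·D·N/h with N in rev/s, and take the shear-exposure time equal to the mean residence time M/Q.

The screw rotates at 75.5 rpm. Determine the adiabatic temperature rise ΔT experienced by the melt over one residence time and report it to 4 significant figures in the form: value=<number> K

Throughput in SI: Q_s = 33.4 kg/h ÷ 3600 s/h = 0.00927778 kg/s
t_res = M / Q_s = 1.86 ÷ 0.00927778 = 200.479 s
Geometry in metres: D = 68.6 mm → 0.0686 m, h = 4.07 mm → 0.00407 m; screw speed N = 75.5 rpm = 1.25833 rev/s
Shear rate: γ̇ = πDN/h = π·0.0686·1.25833/0.00407 = 66.6308 s⁻¹
ΔT = η·γ̇²·t_res / (ρ·cp) = 189 · (66.6308)² · 200.479 / (1050 · 1540) = 104.033 K

value=104.0 K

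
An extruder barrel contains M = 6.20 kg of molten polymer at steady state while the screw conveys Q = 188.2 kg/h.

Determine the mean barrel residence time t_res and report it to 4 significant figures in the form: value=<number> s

Throughput in SI: Q_s = 188.2 kg/h ÷ 3600 s/h = 0.0522778 kg/s
t_res = M / Q_s = 6.20 ÷ 0.0522778 = 118.597 s

value=118.6 s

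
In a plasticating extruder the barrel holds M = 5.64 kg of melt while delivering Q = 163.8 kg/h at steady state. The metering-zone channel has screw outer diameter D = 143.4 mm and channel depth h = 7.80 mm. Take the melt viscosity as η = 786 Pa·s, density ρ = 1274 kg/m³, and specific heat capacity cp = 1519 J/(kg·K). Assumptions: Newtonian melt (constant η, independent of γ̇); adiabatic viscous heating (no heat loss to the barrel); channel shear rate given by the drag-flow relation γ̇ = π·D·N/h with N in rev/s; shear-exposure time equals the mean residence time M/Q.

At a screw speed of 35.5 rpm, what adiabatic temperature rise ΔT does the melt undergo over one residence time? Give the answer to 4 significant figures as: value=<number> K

value=58.79 K

Throughput in SI: Q_s = 163.8 kg/h ÷ 3600 s/h = 0.0455 kg/s
t_res = M / Q_s = 5.64 ÷ 0.0455 = 123.956 s
Convert to SI: D = 0.1434 m, h = 0.0078 m, N = 35.5/60 = 0.591667 rev/s
Shear rate: γ̇ = πDN/h = π·0.1434·0.591667/0.0078 = 34.1729 s⁻¹
ΔT = η·γ̇²·t_res / (ρ·cp) = 786 · (34.1729)² · 123.956 / (1274 · 1519) = 58.7931 K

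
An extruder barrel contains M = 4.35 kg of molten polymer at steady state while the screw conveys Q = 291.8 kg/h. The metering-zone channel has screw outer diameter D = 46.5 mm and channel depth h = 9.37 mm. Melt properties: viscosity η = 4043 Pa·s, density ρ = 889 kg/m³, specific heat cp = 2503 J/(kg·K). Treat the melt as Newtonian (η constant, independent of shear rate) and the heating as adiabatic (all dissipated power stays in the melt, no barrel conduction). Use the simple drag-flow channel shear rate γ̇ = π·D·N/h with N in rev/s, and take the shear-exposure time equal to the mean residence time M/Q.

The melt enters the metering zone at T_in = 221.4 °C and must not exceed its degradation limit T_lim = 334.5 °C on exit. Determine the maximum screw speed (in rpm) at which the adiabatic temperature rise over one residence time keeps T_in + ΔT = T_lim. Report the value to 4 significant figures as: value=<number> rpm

value=131.1 rpm

Convert throughput: Q = 291.8 kg/h = 291.8/3600 = 0.0810556 kg/s
t_res = M / Q_s = 4.35 ÷ 0.0810556 = 53.6669 s
Convert to metres: D = 0.0465 m, h = 0.00937 m
Allowable rise: ΔT_a = T_lim − T_in = 334.5 − 221.4 = 113.1 K
γ̇_max² = ΔT_a·ρ·cp / (η·t_res) = [113.1 × 889 × 2503] / [4043 × 53.6669] = 1159.89 s⁻²
γ̇_max = sqrt(1159.89) = 34.0571 s⁻¹
N_max = γ̇_max h / (πD) = 34.0571·0.00937/(π·0.0465) = 2.18446 rev/s → ×60 = 131.068 rpm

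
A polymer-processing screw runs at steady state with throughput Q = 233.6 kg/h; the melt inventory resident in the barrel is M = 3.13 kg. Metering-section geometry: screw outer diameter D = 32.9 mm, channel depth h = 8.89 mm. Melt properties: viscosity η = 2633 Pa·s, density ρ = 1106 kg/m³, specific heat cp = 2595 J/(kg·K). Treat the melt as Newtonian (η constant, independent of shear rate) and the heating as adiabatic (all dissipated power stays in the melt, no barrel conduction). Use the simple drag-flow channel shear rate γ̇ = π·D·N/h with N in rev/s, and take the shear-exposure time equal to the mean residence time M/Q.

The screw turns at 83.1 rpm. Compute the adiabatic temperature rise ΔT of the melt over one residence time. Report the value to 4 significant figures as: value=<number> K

value=11.47 K

Convert throughput: Q = 233.6 kg/h = 233.6/3600 = 0.0648889 kg/s
t_res = M / Q_s = 3.13 / 0.0648889 = 48.2363 s
Geometry in metres: D = 32.9 mm → 0.0329 m, h = 8.89 mm → 0.00889 m; screw speed N = 83.1 rpm = 1.385 rev/s
γ̇ = π·D·N / h = π · 0.0329 · 1.385 / 0.00889 = 16.1025 s⁻¹
Adiabatic rise: ΔT = η γ̇² t_res / (ρ cp) = 2633·(16.1025)²·48.2363 / (1106·2595) = 11.4741 K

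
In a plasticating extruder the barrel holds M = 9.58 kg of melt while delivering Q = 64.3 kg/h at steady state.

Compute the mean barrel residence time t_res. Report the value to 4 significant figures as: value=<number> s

value=536.4 s

Convert throughput: Q = 64.3 kg/h = 64.3/3600 = 0.0178611 kg/s
Mean residence time: t_res = M/Q_s = 9.58 kg / 0.0178611 kg/s = 536.361 s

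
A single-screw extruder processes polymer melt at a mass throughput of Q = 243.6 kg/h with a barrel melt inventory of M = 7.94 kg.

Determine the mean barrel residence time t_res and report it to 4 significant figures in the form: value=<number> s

value=117.3 s

Throughput in SI: Q_s = 243.6 kg/h ÷ 3600 s/h = 0.0676667 kg/s
Mean residence time: t_res = M/Q_s = 7.94 kg / 0.0676667 kg/s = 117.34 s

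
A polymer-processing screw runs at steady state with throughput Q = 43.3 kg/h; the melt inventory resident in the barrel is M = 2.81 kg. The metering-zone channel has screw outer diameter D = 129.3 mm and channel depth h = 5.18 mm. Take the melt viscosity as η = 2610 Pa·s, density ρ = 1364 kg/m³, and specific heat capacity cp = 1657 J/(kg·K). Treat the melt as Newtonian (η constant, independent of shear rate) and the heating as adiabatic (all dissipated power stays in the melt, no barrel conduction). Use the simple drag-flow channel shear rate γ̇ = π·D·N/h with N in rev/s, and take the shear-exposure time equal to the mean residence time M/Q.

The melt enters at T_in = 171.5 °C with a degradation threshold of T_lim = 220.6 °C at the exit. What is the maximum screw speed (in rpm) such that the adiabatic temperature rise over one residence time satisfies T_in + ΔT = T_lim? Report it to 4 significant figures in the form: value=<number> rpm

value=10.32 rpm

Throughput in SI: Q_s = 43.3 kg/h ÷ 3600 s/h = 0.0120278 kg/s
t_res = M / Q_s = 2.81 / 0.0120278 = 233.626 s
Geometry in SI: D = 129.3 mm → 0.1293 m, h = 5.18 mm → 0.00518 m
ΔT_a = T_lim − T_in = 220.6 °C − 171.5 °C = 49.1 K
Invert ΔT = ηγ̇²t_res/(ρcp) for γ̇: γ̇_max² = ΔT_a ρ cp / (η t_res) = 49.1·1364·1657 / (2610·233.626) = 181.994 s⁻²
Take the square root: γ̇_max = √(181.994) = 13.4905 s⁻¹
N_max = γ̇_max h / (πD) = 13.4905·0.00518/(π·0.1293) = 0.172032 rev/s → ×60 = 10.3219 rpm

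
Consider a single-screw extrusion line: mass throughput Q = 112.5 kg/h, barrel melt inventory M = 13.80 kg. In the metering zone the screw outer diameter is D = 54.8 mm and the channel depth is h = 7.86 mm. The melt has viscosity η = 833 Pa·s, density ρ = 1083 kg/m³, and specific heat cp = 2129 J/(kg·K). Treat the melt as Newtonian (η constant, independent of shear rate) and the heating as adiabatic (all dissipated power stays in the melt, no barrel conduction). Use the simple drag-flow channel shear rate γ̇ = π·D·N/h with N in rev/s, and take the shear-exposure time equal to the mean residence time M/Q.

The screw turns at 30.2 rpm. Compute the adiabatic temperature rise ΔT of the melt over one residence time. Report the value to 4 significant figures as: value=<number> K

Convert throughput: Q = 112.5 kg/h = 112.5/3600 = 0.03125 kg/s
t_res = M / Q_s = 13.80 / 0.03125 = 441.6 s
Convert to SI: D = 0.0548 m, h = 0.00786 m, N = 30.2/60 = 0.503333 rev/s
γ̇ = π D N / h = (π)(0.0548)(0.503333) / 0.00786 = 11.0246 s⁻¹
ΔT = η·γ̇²·t_res/(ρ·cp) = [833 × 11.0246² × 441.6] / [1083 × 2129] = 19.3909 K

value=19.39 K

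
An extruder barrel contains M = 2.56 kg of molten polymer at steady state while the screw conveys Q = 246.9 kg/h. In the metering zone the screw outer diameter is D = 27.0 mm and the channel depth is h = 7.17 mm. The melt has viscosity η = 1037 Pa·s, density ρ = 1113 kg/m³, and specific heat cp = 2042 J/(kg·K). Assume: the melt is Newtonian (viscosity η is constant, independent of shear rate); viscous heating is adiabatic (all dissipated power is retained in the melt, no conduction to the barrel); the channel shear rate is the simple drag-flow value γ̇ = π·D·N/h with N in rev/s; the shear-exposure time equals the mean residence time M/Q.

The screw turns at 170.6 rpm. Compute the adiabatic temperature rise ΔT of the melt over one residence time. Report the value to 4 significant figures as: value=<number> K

value=19.27 K

Q_s = Q / 3600 = 246.9 / 3600 = 0.0685833 kg/s
t_res = M / Q_s = 2.56 ÷ 0.0685833 = 37.3269 s
Geometry in metres: D = 27.0 mm → 0.027 m, h = 7.17 mm → 0.00717 m; screw speed N = 170.6 rpm = 2.84333 rev/s
γ̇ = π D N / h = (π)(0.027)(2.84333) / 0.00717 = 33.6374 s⁻¹
ΔT = η·γ̇²·t_res / (ρ·cp) = 1037 · (33.6374)² · 37.3269 / (1113 · 2042) = 19.2705 K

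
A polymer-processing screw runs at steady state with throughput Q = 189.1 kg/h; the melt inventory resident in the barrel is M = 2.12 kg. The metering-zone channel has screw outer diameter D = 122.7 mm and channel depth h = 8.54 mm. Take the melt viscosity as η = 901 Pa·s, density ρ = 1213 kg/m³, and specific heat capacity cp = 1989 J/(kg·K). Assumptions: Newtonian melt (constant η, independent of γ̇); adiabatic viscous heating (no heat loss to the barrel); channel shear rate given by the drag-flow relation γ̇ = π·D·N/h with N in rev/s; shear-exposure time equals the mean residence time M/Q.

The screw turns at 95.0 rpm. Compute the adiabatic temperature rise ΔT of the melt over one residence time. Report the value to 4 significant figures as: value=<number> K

value=76.98 K

Throughput in SI: Q_s = 189.1 kg/h ÷ 3600 s/h = 0.0525278 kg/s
t_res = M / Q_s = 2.12 ÷ 0.0525278 = 40.3596 s
Convert to SI: D = 0.1227 m, h = 0.00854 m, N = 95.0/60 = 1.58333 rev/s
γ̇ = π·D·N / h = π · 0.1227 · 1.58333 / 0.00854 = 71.4676 s⁻¹
Adiabatic rise: ΔT = η γ̇² t_res / (ρ cp) = 901·(71.4676)²·40.3596 / (1213·1989) = 76.9828 K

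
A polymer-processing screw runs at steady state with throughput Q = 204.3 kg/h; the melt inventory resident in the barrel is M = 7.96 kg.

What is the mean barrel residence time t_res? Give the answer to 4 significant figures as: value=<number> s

Q_s = Q / 3600 = 204.3 / 3600 = 0.05675 kg/s
Mean residence time: t_res = M/Q_s = 7.96 kg / 0.05675 kg/s = 140.264 s

value=140.3 s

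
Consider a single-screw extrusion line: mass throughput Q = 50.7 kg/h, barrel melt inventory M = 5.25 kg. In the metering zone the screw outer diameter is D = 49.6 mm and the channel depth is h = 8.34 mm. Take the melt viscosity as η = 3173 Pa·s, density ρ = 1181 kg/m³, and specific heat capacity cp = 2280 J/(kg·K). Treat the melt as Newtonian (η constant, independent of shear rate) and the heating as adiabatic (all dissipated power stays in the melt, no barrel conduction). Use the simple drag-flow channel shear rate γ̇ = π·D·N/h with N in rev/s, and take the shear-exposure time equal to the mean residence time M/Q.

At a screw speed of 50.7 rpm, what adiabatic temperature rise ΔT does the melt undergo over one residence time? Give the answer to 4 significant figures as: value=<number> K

value=109.5 K

Throughput in SI: Q_s = 50.7 kg/h ÷ 3600 s/h = 0.0140833 kg/s
t_res = M / Q_s = 5.25 / 0.0140833 = 372.781 s
Convert to SI: D = 0.0496 m, h = 0.00834 m, N = 50.7/60 = 0.845 rev/s
γ̇ = π D N / h = (π)(0.0496)(0.845) / 0.00834 = 15.7878 s⁻¹
ΔT = η·γ̇²·t_res/(ρ·cp) = [3173 × 15.7878² × 372.781] / [1181 × 2280] = 109.492 K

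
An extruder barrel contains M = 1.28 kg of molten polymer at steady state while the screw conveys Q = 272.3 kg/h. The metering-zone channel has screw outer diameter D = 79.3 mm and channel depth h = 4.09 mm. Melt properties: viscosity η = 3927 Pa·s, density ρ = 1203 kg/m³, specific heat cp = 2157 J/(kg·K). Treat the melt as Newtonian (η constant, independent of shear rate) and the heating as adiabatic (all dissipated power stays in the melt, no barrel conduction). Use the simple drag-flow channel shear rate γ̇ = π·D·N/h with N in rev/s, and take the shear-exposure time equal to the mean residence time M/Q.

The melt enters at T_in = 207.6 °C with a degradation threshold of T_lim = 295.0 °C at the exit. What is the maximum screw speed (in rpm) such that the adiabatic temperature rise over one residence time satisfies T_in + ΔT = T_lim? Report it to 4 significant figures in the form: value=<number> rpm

value=57.54 rpm

Q_s = Q / 3600 = 272.3 / 3600 = 0.0756389 kg/s
t_res = M / Q_s = 1.28 ÷ 0.0756389 = 16.9225 s
Geometry in SI: D = 79.3 mm → 0.0793 m, h = 4.09 mm → 0.00409 m
ΔT_a = T_lim − T_in = 295.0 °C − 207.6 °C = 87.4 K
γ̇_max² = ΔT_a·ρ·cp/(η·t_res) = 87.4·1203·2157/(3927·16.9225) = 3412.73 s⁻²
γ̇_max = sqrt(3412.73) = 58.4185 s⁻¹
N_max = γ̇_max·h / (π·D) = 58.4185 · 0.00409 / (π · 0.0793) = 0.959071 rev/s = 57.5443 rpm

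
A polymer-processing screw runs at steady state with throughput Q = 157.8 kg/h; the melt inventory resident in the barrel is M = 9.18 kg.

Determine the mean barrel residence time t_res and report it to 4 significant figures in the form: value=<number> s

Q_s = Q / 3600 = 157.8 / 3600 = 0.0438333 kg/s
t_res = M / Q_s = 9.18 ÷ 0.0438333 = 209.43 s

value=209.4 s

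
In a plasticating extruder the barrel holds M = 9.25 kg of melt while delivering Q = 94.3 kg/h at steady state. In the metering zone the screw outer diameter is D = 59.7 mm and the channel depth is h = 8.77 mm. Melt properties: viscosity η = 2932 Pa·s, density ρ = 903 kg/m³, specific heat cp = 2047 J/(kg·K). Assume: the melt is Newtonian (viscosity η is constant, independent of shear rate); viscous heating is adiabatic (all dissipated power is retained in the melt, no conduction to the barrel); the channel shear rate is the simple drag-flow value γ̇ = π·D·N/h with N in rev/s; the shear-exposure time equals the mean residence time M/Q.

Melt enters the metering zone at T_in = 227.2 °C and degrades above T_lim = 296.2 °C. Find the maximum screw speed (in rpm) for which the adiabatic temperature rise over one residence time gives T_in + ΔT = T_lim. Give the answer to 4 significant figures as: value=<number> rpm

Throughput in SI: Q_s = 94.3 kg/h ÷ 3600 s/h = 0.0261944 kg/s
t_res = M / Q_s = 9.25 / 0.0261944 = 353.128 s
Geometry in SI: D = 59.7 mm → 0.0597 m, h = 8.77 mm → 0.00877 m
ΔT_a = T_lim − T_in = 296.2 − 227.2 = 69 K
Invert ΔT = ηγ̇²t_res/(ρcp) for γ̇: γ̇_max² = ΔT_a ρ cp / (η t_res) = 69·903·2047 / (2932·353.128) = 123.185 s⁻²
γ̇_max = sqrt(123.185) = 11.0989 s⁻¹
N_max = γ̇_max·h / (π·D) = 11.0989 · 0.00877 / (π · 0.0597) = 0.518985 rev/s = 31.1391 rpm

value=31.14 rpm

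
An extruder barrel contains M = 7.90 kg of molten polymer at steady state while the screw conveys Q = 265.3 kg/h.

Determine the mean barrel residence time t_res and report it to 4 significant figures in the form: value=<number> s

Q_s = Q / 3600 = 265.3 / 3600 = 0.0736944 kg/s
t_res = M / Q_s = 7.90 / 0.0736944 = 107.199 s

value=107.2 s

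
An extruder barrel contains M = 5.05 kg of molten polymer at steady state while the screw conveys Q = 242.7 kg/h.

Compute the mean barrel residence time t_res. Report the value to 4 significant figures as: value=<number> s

value=74.91 s

Q_s = Q / 3600 = 242.7 / 3600 = 0.0674167 kg/s
t_res = M / Q_s = 5.05 / 0.0674167 = 74.9073 s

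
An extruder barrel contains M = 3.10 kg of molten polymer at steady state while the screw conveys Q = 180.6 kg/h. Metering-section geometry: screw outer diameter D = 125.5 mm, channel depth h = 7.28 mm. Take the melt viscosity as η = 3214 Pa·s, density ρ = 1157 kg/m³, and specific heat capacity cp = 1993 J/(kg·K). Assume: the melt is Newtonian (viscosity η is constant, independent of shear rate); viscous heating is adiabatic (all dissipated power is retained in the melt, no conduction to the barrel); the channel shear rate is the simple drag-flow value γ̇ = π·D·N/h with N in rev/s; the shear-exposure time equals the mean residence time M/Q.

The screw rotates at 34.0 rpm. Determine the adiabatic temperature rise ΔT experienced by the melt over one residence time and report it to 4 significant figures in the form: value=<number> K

value=81.12 K

Convert throughput: Q = 180.6 kg/h = 180.6/3600 = 0.0501667 kg/s
t_res = M / Q_s = 3.10 / 0.0501667 = 61.794 s
Geometry in metres: D = 125.5 mm → 0.1255 m, h = 7.28 mm → 0.00728 m; screw speed N = 34.0 rpm = 0.566667 rev/s
γ̇ = π·D·N / h = π · 0.1255 · 0.566667 / 0.00728 = 30.6895 s⁻¹
Adiabatic rise: ΔT = η γ̇² t_res / (ρ cp) = 3214·(30.6895)²·61.794 / (1157·1993) = 81.1207 K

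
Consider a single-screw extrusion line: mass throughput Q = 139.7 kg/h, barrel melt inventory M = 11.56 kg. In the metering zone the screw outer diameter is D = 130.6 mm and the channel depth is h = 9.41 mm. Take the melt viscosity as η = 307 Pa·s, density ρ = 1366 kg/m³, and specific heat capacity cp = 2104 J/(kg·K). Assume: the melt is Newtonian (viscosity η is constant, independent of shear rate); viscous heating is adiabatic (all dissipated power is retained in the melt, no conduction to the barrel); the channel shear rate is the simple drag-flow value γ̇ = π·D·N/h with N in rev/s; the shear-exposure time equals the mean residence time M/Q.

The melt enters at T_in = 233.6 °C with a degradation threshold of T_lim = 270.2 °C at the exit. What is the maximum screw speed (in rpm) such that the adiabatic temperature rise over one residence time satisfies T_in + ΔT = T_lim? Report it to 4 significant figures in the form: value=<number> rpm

value=46.67 rpm

Convert throughput: Q = 139.7 kg/h = 139.7/3600 = 0.0388056 kg/s
t_res = M / Q_s = 11.56 ÷ 0.0388056 = 297.895 s
D = 130.6 mm = 0.1306 m;  h = 9.41 mm = 0.00941 m
Allowable rise: ΔT_a = T_lim − T_in = 270.2 − 233.6 = 36.6 K
Invert ΔT = ηγ̇²t_res/(ρcp) for γ̇: γ̇_max² = ΔT_a ρ cp / (η t_res) = 36.6·1366·2104 / (307·297.895) = 1150.2 s⁻²
Take the square root: γ̇_max = √(1150.2) = 33.9147 s⁻¹
Solve γ̇ = πDN/h for N: N_max = γ̇_max·h/(π·D) = 33.9147 × 0.00941 / (π × 0.1306) = 0.777829 rev/s = 46.6697 rpm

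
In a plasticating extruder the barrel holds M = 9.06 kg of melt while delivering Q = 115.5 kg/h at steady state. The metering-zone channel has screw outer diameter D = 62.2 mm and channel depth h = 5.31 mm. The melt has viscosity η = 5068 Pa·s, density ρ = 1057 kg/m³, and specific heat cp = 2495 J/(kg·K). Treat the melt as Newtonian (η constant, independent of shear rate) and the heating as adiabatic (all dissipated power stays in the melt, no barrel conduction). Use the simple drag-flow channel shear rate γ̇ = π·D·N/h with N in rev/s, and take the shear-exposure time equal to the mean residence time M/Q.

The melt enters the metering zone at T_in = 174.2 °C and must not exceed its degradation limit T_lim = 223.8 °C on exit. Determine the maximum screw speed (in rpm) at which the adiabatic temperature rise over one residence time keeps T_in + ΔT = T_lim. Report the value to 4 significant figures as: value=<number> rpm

value=15.59 rpm

Throughput in SI: Q_s = 115.5 kg/h ÷ 3600 s/h = 0.0320833 kg/s
t_res = M / Q_s = 9.06 / 0.0320833 = 282.39 s
D = 62.2 mm = 0.0622 m;  h = 5.31 mm = 0.00531 m
ΔT_a = T_lim − T_in = 223.8 °C − 174.2 °C = 49.6 K
γ̇_max² = ΔT_a·ρ·cp / (η·t_res) = [49.6 × 1057 × 2495] / [5068 × 282.39] = 91.3991 s⁻²
γ̇_max = sqrt(91.3991) = 9.56029 s⁻¹
N_max = γ̇_max h / (πD) = 9.56029·0.00531/(π·0.0622) = 0.259792 rev/s → ×60 = 15.5875 rpm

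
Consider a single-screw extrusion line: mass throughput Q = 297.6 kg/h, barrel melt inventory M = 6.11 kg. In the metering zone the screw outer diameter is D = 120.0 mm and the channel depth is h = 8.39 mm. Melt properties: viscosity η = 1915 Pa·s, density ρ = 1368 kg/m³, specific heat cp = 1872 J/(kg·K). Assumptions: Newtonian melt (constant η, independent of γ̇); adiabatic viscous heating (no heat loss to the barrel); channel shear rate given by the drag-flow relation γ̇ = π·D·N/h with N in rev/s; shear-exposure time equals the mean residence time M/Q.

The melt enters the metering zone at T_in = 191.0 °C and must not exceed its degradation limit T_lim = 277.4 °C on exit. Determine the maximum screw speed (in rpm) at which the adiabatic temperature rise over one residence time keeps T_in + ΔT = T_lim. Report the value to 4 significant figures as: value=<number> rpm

value=52.80 rpm

Convert throughput: Q = 297.6 kg/h = 297.6/3600 = 0.0826667 kg/s
t_res = M / Q_s = 6.11 ÷ 0.0826667 = 73.9113 s
Geometry in SI: D = 120.0 mm → 0.12 m, h = 8.39 mm → 0.00839 m
ΔT_a = T_lim − T_in = 277.4 °C − 191.0 °C = 86.4 K
γ̇_max² = ΔT_a·ρ·cp / (η·t_res) = [86.4 × 1368 × 1872] / [1915 × 73.9113] = 1563.24 s⁻²
γ̇_max = √1563.24 = 39.5379 s⁻¹
N_max = γ̇_max h / (πD) = 39.5379·0.00839/(π·0.12) = 0.879921 rev/s → ×60 = 52.7953 rpm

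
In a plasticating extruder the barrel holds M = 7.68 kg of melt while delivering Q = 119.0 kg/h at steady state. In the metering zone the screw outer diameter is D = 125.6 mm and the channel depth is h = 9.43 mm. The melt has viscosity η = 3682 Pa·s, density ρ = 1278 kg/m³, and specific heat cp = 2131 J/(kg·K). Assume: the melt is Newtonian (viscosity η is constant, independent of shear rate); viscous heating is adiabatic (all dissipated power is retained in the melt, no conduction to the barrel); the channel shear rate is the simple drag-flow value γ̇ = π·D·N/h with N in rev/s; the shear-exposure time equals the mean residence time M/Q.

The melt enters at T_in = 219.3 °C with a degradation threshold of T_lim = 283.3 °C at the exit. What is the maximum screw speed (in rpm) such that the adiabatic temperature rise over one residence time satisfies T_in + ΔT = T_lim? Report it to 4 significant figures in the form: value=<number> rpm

Throughput in SI: Q_s = 119.0 kg/h ÷ 3600 s/h = 0.0330556 kg/s
t_res = M / Q_s = 7.68 ÷ 0.0330556 = 232.336 s
D = 125.6 mm = 0.1256 m;  h = 9.43 mm = 0.00943 m
ΔT_a = T_lim − T_in = 283.3 °C − 219.3 °C = 64 K
γ̇_max² = ΔT_a·ρ·cp/(η·t_res) = 64·1278·2131/(3682·232.336) = 203.748 s⁻²
γ̇_max = √203.748 = 14.274 s⁻¹
Solve γ̇ = πDN/h for N: N_max = γ̇_max·h/(π·D) = 14.274 × 0.00943 / (π × 0.1256) = 0.341129 rev/s = 20.4678 rpm

value=20.47 rpm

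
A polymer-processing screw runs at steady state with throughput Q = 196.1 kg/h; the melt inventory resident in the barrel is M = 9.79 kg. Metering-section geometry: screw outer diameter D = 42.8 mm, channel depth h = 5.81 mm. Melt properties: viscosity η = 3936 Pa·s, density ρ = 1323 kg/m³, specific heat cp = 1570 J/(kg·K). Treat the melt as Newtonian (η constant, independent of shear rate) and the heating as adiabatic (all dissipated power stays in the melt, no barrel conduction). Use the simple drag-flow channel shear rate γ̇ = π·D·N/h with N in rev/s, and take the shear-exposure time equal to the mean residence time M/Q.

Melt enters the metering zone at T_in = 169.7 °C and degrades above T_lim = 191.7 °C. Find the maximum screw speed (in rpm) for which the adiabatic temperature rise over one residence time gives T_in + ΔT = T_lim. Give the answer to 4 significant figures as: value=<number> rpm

value=20.84 rpm

Throughput in SI: Q_s = 196.1 kg/h ÷ 3600 s/h = 0.0544722 kg/s
Mean residence time: t_res = M/Q_s = 9.79 kg / 0.0544722 kg/s = 179.725 s
Convert to metres: D = 0.0428 m, h = 0.00581 m
ΔT_a = T_lim − T_in = 191.7 °C − 169.7 °C = 22 K
γ̇_max² = ΔT_a·ρ·cp / (η·t_res) = [22 × 1323 × 1570] / [3936 × 179.725] = 64.5981 s⁻²
γ̇_max = sqrt(64.5981) = 8.03729 s⁻¹
Solve γ̇ = πDN/h for N: N_max = γ̇_max·h/(π·D) = 8.03729 × 0.00581 / (π × 0.0428) = 0.34729 rev/s = 20.8374 rpm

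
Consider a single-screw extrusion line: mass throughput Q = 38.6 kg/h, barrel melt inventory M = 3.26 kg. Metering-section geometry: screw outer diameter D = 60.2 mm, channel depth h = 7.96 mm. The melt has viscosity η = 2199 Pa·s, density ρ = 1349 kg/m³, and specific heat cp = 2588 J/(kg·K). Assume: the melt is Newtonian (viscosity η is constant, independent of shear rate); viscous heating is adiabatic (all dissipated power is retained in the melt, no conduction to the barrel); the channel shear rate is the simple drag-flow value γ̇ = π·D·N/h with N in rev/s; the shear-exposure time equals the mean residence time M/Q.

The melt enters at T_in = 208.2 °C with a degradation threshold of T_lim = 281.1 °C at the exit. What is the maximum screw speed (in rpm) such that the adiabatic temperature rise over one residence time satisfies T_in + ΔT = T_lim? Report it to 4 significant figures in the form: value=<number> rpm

Q_s = Q / 3600 = 38.6 / 3600 = 0.0107222 kg/s
Mean residence time: t_res = M/Q_s = 3.26 kg / 0.0107222 kg/s = 304.041 s
Convert to metres: D = 0.0602 m, h = 0.00796 m
ΔT_a = T_lim − T_in = 281.1 °C − 208.2 °C = 72.9 K
γ̇_max² = ΔT_a·ρ·cp/(η·t_res) = 72.9·1349·2588/(2199·304.041) = 380.667 s⁻²
γ̇_max = sqrt(380.667) = 19.5107 s⁻¹
N_max = γ̇_max·h / (π·D) = 19.5107 · 0.00796 / (π · 0.0602) = 0.821182 rev/s = 49.2709 rpm

value=49.27 rpm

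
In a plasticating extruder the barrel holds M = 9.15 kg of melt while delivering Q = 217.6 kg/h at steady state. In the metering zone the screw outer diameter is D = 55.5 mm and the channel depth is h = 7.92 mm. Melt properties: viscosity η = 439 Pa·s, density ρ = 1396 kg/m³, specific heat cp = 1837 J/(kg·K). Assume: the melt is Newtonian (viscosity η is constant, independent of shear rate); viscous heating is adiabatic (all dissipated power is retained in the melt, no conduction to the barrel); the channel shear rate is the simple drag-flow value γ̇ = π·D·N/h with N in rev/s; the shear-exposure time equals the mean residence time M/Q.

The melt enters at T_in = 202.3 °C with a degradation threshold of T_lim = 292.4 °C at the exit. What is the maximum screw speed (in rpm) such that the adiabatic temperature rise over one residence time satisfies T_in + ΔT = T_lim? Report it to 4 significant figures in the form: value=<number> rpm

Throughput in SI: Q_s = 217.6 kg/h ÷ 3600 s/h = 0.0604444 kg/s
Mean residence time: t_res = M/Q_s = 9.15 kg / 0.0604444 kg/s = 151.379 s
D = 55.5 mm = 0.0555 m;  h = 7.92 mm = 0.00792 m
Allowable rise: ΔT_a = T_lim − T_in = 292.4 − 202.3 = 90.1 K
γ̇_max² = ΔT_a·ρ·cp/(η·t_res) = 90.1·1396·1837/(439·151.379) = 3476.88 s⁻²
γ̇_max = sqrt(3476.88) = 58.9651 s⁻¹
N_max = γ̇_max·h / (π·D) = 58.9651 · 0.00792 / (π · 0.0555) = 2.67841 rev/s = 160.705 rpm

value=160.7 rpm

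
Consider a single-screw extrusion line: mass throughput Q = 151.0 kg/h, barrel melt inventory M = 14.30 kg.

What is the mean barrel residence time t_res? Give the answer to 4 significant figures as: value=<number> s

Q_s = Q / 3600 = 151.0 / 3600 = 0.0419444 kg/s
t_res = M / Q_s = 14.30 / 0.0419444 = 340.927 s

value=340.9 s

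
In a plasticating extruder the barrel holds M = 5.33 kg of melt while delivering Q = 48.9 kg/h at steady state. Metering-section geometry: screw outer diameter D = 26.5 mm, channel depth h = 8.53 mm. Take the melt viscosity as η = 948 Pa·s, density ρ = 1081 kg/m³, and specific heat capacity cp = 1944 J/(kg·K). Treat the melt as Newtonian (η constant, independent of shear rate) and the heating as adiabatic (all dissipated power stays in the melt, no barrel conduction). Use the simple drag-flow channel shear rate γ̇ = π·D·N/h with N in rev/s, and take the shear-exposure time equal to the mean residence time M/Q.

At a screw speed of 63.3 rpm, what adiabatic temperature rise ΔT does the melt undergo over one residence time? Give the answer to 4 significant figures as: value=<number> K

value=18.77 K

Q_s = Q / 3600 = 48.9 / 3600 = 0.0135833 kg/s
Mean residence time: t_res = M/Q_s = 5.33 kg / 0.0135833 kg/s = 392.393 s
Geometry in metres: D = 26.5 mm → 0.0265 m, h = 8.53 mm → 0.00853 m; screw speed N = 63.3 rpm = 1.055 rev/s
γ̇ = π D N / h = (π)(0.0265)(1.055) / 0.00853 = 10.2967 s⁻¹
ΔT = η·γ̇²·t_res/(ρ·cp) = [948 × 10.2967² × 392.393] / [1081 × 1944] = 18.7675 K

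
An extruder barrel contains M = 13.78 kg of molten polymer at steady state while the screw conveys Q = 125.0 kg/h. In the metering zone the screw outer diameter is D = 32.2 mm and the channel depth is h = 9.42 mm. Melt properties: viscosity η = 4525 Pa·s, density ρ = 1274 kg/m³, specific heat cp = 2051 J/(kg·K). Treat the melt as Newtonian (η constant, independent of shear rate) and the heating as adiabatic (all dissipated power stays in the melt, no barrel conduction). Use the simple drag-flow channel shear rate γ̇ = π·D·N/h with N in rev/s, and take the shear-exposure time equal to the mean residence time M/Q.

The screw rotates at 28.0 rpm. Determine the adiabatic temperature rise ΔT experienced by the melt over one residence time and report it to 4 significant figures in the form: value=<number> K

value=17.26 K

Q_s = Q / 3600 = 125.0 / 3600 = 0.0347222 kg/s
t_res = M / Q_s = 13.78 ÷ 0.0347222 = 396.864 s
Convert to SI: D = 0.0322 m, h = 0.00942 m, N = 28.0/60 = 0.466667 rev/s
Shear rate: γ̇ = πDN/h = π·0.0322·0.466667/0.00942 = 5.01143 s⁻¹
ΔT = η·γ̇²·t_res/(ρ·cp) = [4525 × 5.01143² × 396.864] / [1274 × 2051] = 17.2603 K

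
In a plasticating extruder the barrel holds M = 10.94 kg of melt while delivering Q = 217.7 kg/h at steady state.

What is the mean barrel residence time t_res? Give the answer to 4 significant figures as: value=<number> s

Convert throughput: Q = 217.7 kg/h = 217.7/3600 = 0.0604722 kg/s
t_res = M / Q_s = 10.94 / 0.0604722 = 180.91 s

value=180.9 s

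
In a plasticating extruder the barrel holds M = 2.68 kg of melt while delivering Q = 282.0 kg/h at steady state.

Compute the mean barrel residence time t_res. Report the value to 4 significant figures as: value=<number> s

Throughput in SI: Q_s = 282.0 kg/h ÷ 3600 s/h = 0.0783333 kg/s
t_res = M / Q_s = 2.68 ÷ 0.0783333 = 34.2128 s

value=34.21 s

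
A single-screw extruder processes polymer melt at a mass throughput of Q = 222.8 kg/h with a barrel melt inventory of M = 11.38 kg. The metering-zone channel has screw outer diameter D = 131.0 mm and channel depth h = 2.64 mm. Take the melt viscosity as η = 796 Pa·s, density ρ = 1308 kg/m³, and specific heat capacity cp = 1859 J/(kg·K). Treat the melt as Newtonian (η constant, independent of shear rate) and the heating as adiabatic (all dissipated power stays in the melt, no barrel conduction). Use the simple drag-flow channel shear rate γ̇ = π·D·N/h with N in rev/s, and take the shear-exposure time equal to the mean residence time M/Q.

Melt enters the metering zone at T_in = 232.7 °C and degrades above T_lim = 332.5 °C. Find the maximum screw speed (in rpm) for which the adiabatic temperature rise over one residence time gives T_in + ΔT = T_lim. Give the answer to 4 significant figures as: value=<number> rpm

Throughput in SI: Q_s = 222.8 kg/h ÷ 3600 s/h = 0.0618889 kg/s
t_res = M / Q_s = 11.38 ÷ 0.0618889 = 183.878 s
D = 131.0 mm = 0.131 m;  h = 2.64 mm = 0.00264 m
ΔT_a = T_lim − T_in = 332.5 °C − 232.7 °C = 99.8 K
γ̇_max² = ΔT_a·ρ·cp / (η·t_res) = [99.8 × 1308 × 1859] / [796 × 183.878] = 1657.96 s⁻²
γ̇_max = sqrt(1657.96) = 40.7181 s⁻¹
N_max = γ̇_max h / (πD) = 40.7181·0.00264/(π·0.131) = 0.261198 rev/s → ×60 = 15.6719 rpm

value=15.67 rpm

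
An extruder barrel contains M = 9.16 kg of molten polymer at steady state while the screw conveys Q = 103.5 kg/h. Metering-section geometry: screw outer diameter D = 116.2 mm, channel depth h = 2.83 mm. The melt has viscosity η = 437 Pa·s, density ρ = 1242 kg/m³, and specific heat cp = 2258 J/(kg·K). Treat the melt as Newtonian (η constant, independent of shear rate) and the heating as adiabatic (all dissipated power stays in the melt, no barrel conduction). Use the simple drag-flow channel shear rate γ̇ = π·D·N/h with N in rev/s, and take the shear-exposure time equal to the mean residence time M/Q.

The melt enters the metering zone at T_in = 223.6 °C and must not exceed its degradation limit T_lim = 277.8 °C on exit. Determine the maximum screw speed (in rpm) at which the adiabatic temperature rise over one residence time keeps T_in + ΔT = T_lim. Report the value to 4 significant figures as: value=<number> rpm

value=15.37 rpm

Throughput in SI: Q_s = 103.5 kg/h ÷ 3600 s/h = 0.02875 kg/s
Mean residence time: t_res = M/Q_s = 9.16 kg / 0.02875 kg/s = 318.609 s
Geometry in SI: D = 116.2 mm → 0.1162 m, h = 2.83 mm → 0.00283 m
ΔT_a = T_lim − T_in = 277.8 − 223.6 = 54.2 K
γ̇_max² = ΔT_a·ρ·cp/(η·t_res) = 54.2·1242·2258/(437·318.609) = 1091.71 s⁻²
γ̇_max = √1091.71 = 33.041 s⁻¹
N_max = γ̇_max·h / (π·D) = 33.041 · 0.00283 / (π · 0.1162) = 0.256143 rev/s = 15.3686 rpm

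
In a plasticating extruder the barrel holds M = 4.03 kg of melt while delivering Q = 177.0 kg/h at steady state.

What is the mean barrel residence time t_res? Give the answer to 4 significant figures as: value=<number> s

Convert throughput: Q = 177.0 kg/h = 177.0/3600 = 0.0491667 kg/s
t_res = M / Q_s = 4.03 / 0.0491667 = 81.9661 s

value=81.97 s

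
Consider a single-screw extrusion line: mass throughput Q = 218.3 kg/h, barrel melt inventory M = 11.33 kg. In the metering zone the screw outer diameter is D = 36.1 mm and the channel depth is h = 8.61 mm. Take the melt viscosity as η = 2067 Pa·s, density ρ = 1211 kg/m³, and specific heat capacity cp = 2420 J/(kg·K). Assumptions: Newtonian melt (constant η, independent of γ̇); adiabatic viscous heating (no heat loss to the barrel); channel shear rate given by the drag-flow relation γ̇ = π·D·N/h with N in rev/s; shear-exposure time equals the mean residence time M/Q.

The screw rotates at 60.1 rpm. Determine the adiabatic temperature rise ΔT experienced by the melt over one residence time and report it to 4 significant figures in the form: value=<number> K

value=22.94 K

Convert throughput: Q = 218.3 kg/h = 218.3/3600 = 0.0606389 kg/s
Mean residence time: t_res = M/Q_s = 11.33 kg / 0.0606389 kg/s = 186.844 s
Convert to SI: D = 0.0361 m, h = 0.00861 m, N = 60.1/60 = 1.00167 rev/s
γ̇ = π·D·N / h = π · 0.0361 · 1.00167 / 0.00861 = 13.194 s⁻¹
Adiabatic rise: ΔT = η γ̇² t_res / (ρ cp) = 2067·(13.194)²·186.844 / (1211·2420) = 22.9411 K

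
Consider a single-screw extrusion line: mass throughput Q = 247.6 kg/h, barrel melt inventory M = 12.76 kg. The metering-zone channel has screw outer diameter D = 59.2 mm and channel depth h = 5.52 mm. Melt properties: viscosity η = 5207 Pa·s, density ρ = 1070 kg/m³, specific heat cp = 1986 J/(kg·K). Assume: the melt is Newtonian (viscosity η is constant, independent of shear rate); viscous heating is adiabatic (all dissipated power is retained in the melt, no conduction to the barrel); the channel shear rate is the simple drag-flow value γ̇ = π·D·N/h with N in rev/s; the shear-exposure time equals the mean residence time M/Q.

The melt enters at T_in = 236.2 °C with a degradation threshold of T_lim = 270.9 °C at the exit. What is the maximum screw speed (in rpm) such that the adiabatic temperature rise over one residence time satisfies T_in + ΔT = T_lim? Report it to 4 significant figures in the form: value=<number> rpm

Convert throughput: Q = 247.6 kg/h = 247.6/3600 = 0.0687778 kg/s
Mean residence time: t_res = M/Q_s = 12.76 kg / 0.0687778 kg/s = 185.525 s
D = 59.2 mm = 0.0592 m;  h = 5.52 mm = 0.00552 m
Allowable rise: ΔT_a = T_lim − T_in = 270.9 − 236.2 = 34.7 K
γ̇_max² = ΔT_a·ρ·cp/(η·t_res) = 34.7·1070·1986/(5207·185.525) = 76.3313 s⁻²
Take the square root: γ̇_max = √(76.3313) = 8.73678 s⁻¹
Solve γ̇ = πDN/h for N: N_max = γ̇_max·h/(π·D) = 8.73678 × 0.00552 / (π × 0.0592) = 0.25931 rev/s = 15.5586 rpm

value=15.56 rpm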